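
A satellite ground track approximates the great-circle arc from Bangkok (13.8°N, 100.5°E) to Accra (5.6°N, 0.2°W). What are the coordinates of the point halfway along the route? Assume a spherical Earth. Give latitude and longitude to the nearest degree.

The haversine formula gives a central angle δ ≈ 1.728 rad (99.0°) between the endpoints.
Interpolate at f = 1/2 with slerp weights a = sin((1−f)δ)/sin δ ≈ 0.770, b = sin(fδ)/sin δ ≈ 0.770.
p = a·p₁ + b·p₂ ≈ (0.630, 0.732, 0.259); φ = arcsin(p_z) ≈ 14.99°, λ = atan2(p_y, p_x) ≈ 49.30°.

≈ (15°N, 49°E)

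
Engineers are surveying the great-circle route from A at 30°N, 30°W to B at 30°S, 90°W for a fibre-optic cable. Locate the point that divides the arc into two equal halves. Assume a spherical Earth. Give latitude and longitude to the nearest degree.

Write both endpoints as unit vectors p₁, p₂ with components (cos φ cos λ, cos φ sin λ, sin φ).
The central angle between the endpoints is δ = arccos(p₁·p₂) ≈ 1.445 rad (82.8°).
Interpolate at f = 1/2 with slerp weights a = sin((1−f)δ)/sin δ ≈ 0.667, b = sin(fδ)/sin δ ≈ 0.667.
p = a·p₁ + b·p₂ ≈ (0.500, -0.866, 0.000); φ = arcsin(p_z) ≈ 0.00°, λ = atan2(p_y, p_x) ≈ -60.00°.

≈ 0°N, 60°W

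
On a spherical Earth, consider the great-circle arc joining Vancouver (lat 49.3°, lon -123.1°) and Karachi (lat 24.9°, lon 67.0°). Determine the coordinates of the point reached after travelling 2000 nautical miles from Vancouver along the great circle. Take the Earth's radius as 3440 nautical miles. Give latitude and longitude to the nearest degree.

Write both endpoints as unit vectors p₁, p₂ with components (cos φ cos λ, cos φ sin λ, sin φ).
The central angle between the endpoints is δ = arccos(p₁·p₂) ≈ 1.837 rad (105.3°). The total great-circle distance is δ·R ≈ 1.837 × 3440 ≈ 6319 nmi, so the target fraction is f = 2000/6319 ≈ 0.316.
Interpolate at f ≈ 0.316 with slerp weights a = sin((1−f)δ)/sin δ ≈ 0.985, b = sin(fδ)/sin δ ≈ 0.569.
p = a·p₁ + b·p₂ ≈ (-0.149, -0.063, 0.987); φ = arcsin(p_z) ≈ 80.68°, λ = atan2(p_y, p_x) ≈ -157.09°.

≈ lat 81°, lon -157°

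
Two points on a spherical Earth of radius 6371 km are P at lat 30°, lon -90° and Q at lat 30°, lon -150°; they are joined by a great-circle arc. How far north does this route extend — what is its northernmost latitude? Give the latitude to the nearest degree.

The great circle lies in the plane with unit normal n̂ = (p₁ × p₂)/|p₁ × p₂|.
Here n̂_z ≈ -0.832; the vertex latitude is φ_max = arccos|n̂_z| ≈ 33.7°.
Check via Clairaut: cos φ_max = |cos φ₁| · sin C = cos(30.0°)·sin(73.9°) ≈ 0.832, again giving ≈ 33.7°.

≈ 34°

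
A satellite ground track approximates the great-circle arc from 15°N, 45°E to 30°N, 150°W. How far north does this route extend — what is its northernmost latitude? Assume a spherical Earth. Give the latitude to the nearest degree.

The great circle lies in the plane with unit normal n̂ = (p₁ × p₂)/|p₁ × p₂|.
Here n̂_z ≈ +0.295; the vertex latitude is φ_max = arccos|n̂_z| ≈ 72.9°.

≈ 73°N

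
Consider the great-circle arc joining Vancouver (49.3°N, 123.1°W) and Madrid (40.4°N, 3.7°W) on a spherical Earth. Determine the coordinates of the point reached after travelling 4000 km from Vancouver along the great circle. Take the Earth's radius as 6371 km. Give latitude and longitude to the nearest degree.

Convert each endpoint to a unit vector on the sphere (x = cos φ cos λ, y = cos φ sin λ, z = sin φ).
The central angle between the endpoints is δ = arccos(p₁·p₂) ≈ 1.321 rad (75.7°). The total great-circle distance is δ·R ≈ 1.321 × 6371 ≈ 8414 km, so the target fraction is f = 4000/8414 ≈ 0.475.
Interpolate at f ≈ 0.475 with slerp weights a = sin((1−f)δ)/sin δ ≈ 0.659, b = sin(fδ)/sin δ ≈ 0.606.
p = a·p₁ + b·p₂ ≈ (0.226, -0.390, 0.893); φ = arcsin(p_z) ≈ 63.21°, λ = atan2(p_y, p_x) ≈ -59.90°.

≈ 63°N, 60°W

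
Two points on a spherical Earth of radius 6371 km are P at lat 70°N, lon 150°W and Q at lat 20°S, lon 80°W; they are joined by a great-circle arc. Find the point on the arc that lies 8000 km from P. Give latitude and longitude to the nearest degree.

≈ lat 9°N, lon 90°W

Convert each endpoint to a unit vector on the sphere (x = cos φ cos λ, y = cos φ sin λ, z = sin φ).
The central angle between the endpoints is δ = arccos(p₁·p₂) ≈ 1.784 rad (102.2°). The total great-circle distance is δ·R ≈ 1.784 × 6371 ≈ 11365 km, so the target fraction is f = 8000/11365 ≈ 0.704.
Interpolate at f ≈ 0.704 with slerp weights a = sin((1−f)δ)/sin δ ≈ 0.516, b = sin(fδ)/sin δ ≈ 0.973.
p = a·p₁ + b·p₂ ≈ (0.006, -0.988, 0.152); φ = arcsin(p_z) ≈ 8.73°, λ = atan2(p_y, p_x) ≈ -89.65°.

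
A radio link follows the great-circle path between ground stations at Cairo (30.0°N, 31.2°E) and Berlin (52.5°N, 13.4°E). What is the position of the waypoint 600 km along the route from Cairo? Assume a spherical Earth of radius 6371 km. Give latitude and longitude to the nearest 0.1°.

The haversine formula gives a central angle δ ≈ 0.454 rad (26.0°) between the endpoints. The total great-circle distance is δ·R ≈ 0.454 × 6371 ≈ 2893 km, so the target fraction is f = 600/2893 ≈ 0.207.
Interpolate at f ≈ 0.207 with slerp weights a = sin((1−f)δ)/sin δ ≈ 0.803, b = sin(fδ)/sin δ ≈ 0.214.
p = a·p₁ + b·p₂ ≈ (0.722, 0.390, 0.572); φ = arcsin(p_z) ≈ 34.86°, λ = atan2(p_y, p_x) ≈ 28.41°.

≈ 34.9°N, 28.4°E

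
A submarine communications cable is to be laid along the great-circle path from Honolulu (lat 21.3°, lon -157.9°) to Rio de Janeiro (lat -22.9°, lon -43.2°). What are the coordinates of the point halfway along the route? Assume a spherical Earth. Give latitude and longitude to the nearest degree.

Write both endpoints as unit vectors p₁, p₂ with components (cos φ cos λ, cos φ sin λ, sin φ).
The central angle between the endpoints is δ = arccos(p₁·p₂) ≈ 2.094 rad (120.0°).
Interpolate at f = 1/2 with slerp weights a = sin((1−f)δ)/sin δ ≈ 1.000, b = sin(fδ)/sin δ ≈ 1.000.
p = a·p₁ + b·p₂ ≈ (-0.192, -0.981, -0.026); φ = arcsin(p_z) ≈ -1.48°, λ = atan2(p_y, p_x) ≈ -101.06°.

≈ lat -1°, lon -101°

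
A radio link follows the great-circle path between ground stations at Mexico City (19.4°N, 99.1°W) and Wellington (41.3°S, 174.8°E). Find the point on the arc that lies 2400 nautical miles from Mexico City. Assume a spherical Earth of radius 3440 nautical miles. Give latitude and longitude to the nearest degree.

≈ 8°S, 129°W

Convert each endpoint to a unit vector on the sphere (x = cos φ cos λ, y = cos φ sin λ, z = sin φ).
The central angle between the endpoints is δ = arccos(p₁·p₂) ≈ 1.743 rad (99.8°). The total great-circle distance is δ·R ≈ 1.743 × 3440 ≈ 5995 nmi, so the target fraction is f = 2400/5995 ≈ 0.400.
Interpolate at f ≈ 0.400 with slerp weights a = sin((1−f)δ)/sin δ ≈ 0.878, b = sin(fδ)/sin δ ≈ 0.652.
p = a·p₁ + b·p₂ ≈ (-0.619, -0.773, -0.139); φ = arcsin(p_z) ≈ -7.98°, λ = atan2(p_y, p_x) ≈ -128.67°.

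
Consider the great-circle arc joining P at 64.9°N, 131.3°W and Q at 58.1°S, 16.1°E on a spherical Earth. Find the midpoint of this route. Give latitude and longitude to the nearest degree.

≈ 11°N, 37°W

Convert each endpoint to a unit vector on the sphere (x = cos φ cos λ, y = cos φ sin λ, z = sin φ).
The central angle between the endpoints is δ = arccos(p₁·p₂) ≈ 2.850 rad (163.3°).
Interpolate at f = 1/2 with slerp weights a = sin((1−f)δ)/sin δ ≈ 3.436, b = sin(fδ)/sin δ ≈ 3.436.
p = a·p₁ + b·p₂ ≈ (0.783, -0.591, 0.194); φ = arcsin(p_z) ≈ 11.21°, λ = atan2(p_y, p_x) ≈ -37.08°.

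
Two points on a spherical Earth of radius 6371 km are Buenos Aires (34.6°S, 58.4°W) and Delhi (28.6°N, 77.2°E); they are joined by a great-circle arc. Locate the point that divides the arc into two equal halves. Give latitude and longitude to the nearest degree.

≈ (8°S, 14°E)

Write both endpoints as unit vectors p₁, p₂ with components (cos φ cos λ, cos φ sin λ, sin φ).
The central angle between the endpoints is δ = arccos(p₁·p₂) ≈ 2.479 rad (142.0°).
Interpolate at f = 1/2 with slerp weights a = sin((1−f)δ)/sin δ ≈ 1.536, b = sin(fδ)/sin δ ≈ 1.536.
p = a·p₁ + b·p₂ ≈ (0.961, 0.238, -0.137); φ = arcsin(p_z) ≈ -7.87°, λ = atan2(p_y, p_x) ≈ 13.92°.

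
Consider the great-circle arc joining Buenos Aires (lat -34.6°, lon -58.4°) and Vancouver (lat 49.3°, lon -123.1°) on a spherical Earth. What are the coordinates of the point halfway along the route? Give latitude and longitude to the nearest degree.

≈ lat 9°, lon -87°

Write both endpoints as unit vectors p₁, p₂ with components (cos φ cos λ, cos φ sin λ, sin φ).
The central angle between the endpoints is δ = arccos(p₁·p₂) ≈ 1.773 rad (101.6°).
Interpolate at f = 1/2 with slerp weights a = sin((1−f)δ)/sin δ ≈ 0.791, b = sin(fδ)/sin δ ≈ 0.791.
p = a·p₁ + b·p₂ ≈ (0.059, -0.987, 0.151); φ = arcsin(p_z) ≈ 8.66°, λ = atan2(p_y, p_x) ≈ -86.55°.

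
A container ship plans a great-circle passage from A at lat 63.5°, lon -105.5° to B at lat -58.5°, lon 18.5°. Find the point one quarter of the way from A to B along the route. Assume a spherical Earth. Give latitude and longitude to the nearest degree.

Write both endpoints as unit vectors p₁, p₂ with components (cos φ cos λ, cos φ sin λ, sin φ).
The central angle between the endpoints is δ = arccos(p₁·p₂) ≈ 2.676 rad (153.3°).
Interpolate at f = 1/4 with slerp weights a = sin((1−f)δ)/sin δ ≈ 2.018, b = sin(fδ)/sin δ ≈ 1.381.
p = a·p₁ + b·p₂ ≈ (0.443, -0.639, 0.629); φ = arcsin(p_z) ≈ 38.96°, λ = atan2(p_y, p_x) ≈ -55.23°.

≈ lat 39°, lon -55°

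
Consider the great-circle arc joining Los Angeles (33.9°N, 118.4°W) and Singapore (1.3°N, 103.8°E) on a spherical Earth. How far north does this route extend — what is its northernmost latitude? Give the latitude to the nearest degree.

≈ 46°N

The great circle lies in the plane with unit normal n̂ = (p₁ × p₂)/|p₁ × p₂|.
Here n̂_z ≈ -0.698; the vertex latitude is φ_max = arccos|n̂_z| ≈ 45.7°.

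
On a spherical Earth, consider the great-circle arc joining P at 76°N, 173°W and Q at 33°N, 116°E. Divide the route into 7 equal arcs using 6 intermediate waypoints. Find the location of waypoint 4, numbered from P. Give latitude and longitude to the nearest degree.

Write both endpoints as unit vectors p₁, p₂ with components (cos φ cos λ, cos φ sin λ, sin φ).
The central angle between the endpoints is δ = arccos(p₁·p₂) ≈ 0.934 rad (53.5°).
Interpolate at f = 4/7 with slerp weights a = sin((1−f)δ)/sin δ ≈ 0.485, b = sin(fδ)/sin δ ≈ 0.633.
p = a·p₁ + b·p₂ ≈ (-0.349, 0.463, 0.815); φ = arcsin(p_z) ≈ 54.58°, λ = atan2(p_y, p_x) ≈ 127.03°.

≈ 55°N, 127°E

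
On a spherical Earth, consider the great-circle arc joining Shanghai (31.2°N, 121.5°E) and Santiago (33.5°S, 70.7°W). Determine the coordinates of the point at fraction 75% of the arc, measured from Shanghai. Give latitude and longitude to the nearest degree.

≈ 30°S, 121°W

Write both endpoints as unit vectors p₁, p₂ with components (cos φ cos λ, cos φ sin λ, sin φ).
The central angle between the endpoints is δ = arccos(p₁·p₂) ≈ 2.957 rad (169.4°).
Interpolate at f = 0.75 with slerp weights a = sin((1−f)δ)/sin δ ≈ 3.679, b = sin(fδ)/sin δ ≈ 4.356.
p = a·p₁ + b·p₂ ≈ (-0.444, -0.745, -0.498); φ = arcsin(p_z) ≈ -29.88°, λ = atan2(p_y, p_x) ≈ -120.79°.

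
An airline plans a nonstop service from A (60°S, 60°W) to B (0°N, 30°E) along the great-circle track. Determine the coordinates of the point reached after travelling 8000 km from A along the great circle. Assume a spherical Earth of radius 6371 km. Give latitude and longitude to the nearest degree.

≈ (16°S, 21°E)

Write both endpoints as unit vectors p₁, p₂ with components (cos φ cos λ, cos φ sin λ, sin φ).
The central angle between the endpoints is δ = arccos(p₁·p₂) ≈ 1.571 rad (90.0°). The total great-circle distance is δ·R ≈ 1.571 × 6371 ≈ 10008 km, so the target fraction is f = 8000/10008 ≈ 0.799.
Interpolate at f ≈ 0.799 with slerp weights a = sin((1−f)δ)/sin δ ≈ 0.310, b = sin(fδ)/sin δ ≈ 0.951.
p = a·p₁ + b·p₂ ≈ (0.901, 0.341, -0.268); φ = arcsin(p_z) ≈ -15.57°, λ = atan2(p_y, p_x) ≈ 20.74°.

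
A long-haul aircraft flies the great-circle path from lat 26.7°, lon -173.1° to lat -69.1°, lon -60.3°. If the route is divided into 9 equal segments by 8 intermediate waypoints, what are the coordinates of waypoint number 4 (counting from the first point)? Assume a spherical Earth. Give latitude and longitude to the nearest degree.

≈ lat -24°, lon -153°

The haversine formula gives a central angle δ ≈ 2.145 rad (122.9°) between the endpoints.
Interpolate at f = 4/9 with slerp weights a = sin((1−f)δ)/sin δ ≈ 1.107, b = sin(fδ)/sin δ ≈ 0.971.
p = a·p₁ + b·p₂ ≈ (-0.810, -0.420, -0.410); φ = arcsin(p_z) ≈ -24.21°, λ = atan2(p_y, p_x) ≈ -152.60°.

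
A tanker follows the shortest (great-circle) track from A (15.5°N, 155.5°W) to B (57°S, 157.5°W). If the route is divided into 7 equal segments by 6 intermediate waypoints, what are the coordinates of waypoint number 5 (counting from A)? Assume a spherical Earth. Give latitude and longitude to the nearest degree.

From cos δ = sin φ₁ sin φ₂ + cos φ₁ cos φ₂ cos Δλ, the central angle is δ ≈ 1.266 rad (72.5°).
Interpolate at f = 5/7 with slerp weights a = sin((1−f)δ)/sin δ ≈ 0.371, b = sin(fδ)/sin δ ≈ 0.824.
p = a·p₁ + b·p₂ ≈ (-0.740, -0.320, -0.592); φ = arcsin(p_z) ≈ -36.29°, λ = atan2(p_y, p_x) ≈ -156.61°.

≈ (36°S, 157°W)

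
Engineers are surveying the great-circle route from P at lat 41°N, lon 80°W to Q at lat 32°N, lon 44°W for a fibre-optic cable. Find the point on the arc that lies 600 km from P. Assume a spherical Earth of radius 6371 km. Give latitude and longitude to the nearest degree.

Convert each endpoint to a unit vector on the sphere (x = cos φ cos λ, y = cos φ sin λ, z = sin φ).
The central angle between the endpoints is δ = arccos(p₁·p₂) ≈ 0.525 rad (30.1°). The total great-circle distance is δ·R ≈ 0.525 × 6371 ≈ 3343 km, so the target fraction is f = 600/3343 ≈ 0.179.
Interpolate at f ≈ 0.179 with slerp weights a = sin((1−f)δ)/sin δ ≈ 0.833, b = sin(fδ)/sin δ ≈ 0.188.
p = a·p₁ + b·p₂ ≈ (0.224, -0.730, 0.646); φ = arcsin(p_z) ≈ 40.24°, λ = atan2(p_y, p_x) ≈ -72.96°.

≈ lat 40°N, lon 73°W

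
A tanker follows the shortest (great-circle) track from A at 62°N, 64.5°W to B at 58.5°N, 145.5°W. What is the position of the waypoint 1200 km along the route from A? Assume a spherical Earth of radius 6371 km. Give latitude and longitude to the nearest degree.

Write both endpoints as unit vectors p₁, p₂ with components (cos φ cos λ, cos φ sin λ, sin φ).
The central angle between the endpoints is δ = arccos(p₁·p₂) ≈ 0.658 rad (37.7°). The total great-circle distance is δ·R ≈ 0.658 × 6371 ≈ 4192 km, so the target fraction is f = 1200/4192 ≈ 0.286.
Interpolate at f ≈ 0.286 with slerp weights a = sin((1−f)δ)/sin δ ≈ 0.740, b = sin(fδ)/sin δ ≈ 0.306.
p = a·p₁ + b·p₂ ≈ (0.018, -0.404, 0.914); φ = arcsin(p_z) ≈ 66.13°, λ = atan2(p_y, p_x) ≈ -87.49°.

≈ 66°N, 87°W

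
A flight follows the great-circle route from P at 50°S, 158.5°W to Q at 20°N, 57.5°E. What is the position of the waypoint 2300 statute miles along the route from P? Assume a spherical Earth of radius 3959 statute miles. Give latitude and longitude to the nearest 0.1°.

Convert each endpoint to a unit vector on the sphere (x = cos φ cos λ, y = cos φ sin λ, z = sin φ).
The central angle between the endpoints is δ = arccos(p₁·p₂) ≈ 2.420 rad (138.6°). The total great-circle distance is δ·R ≈ 2.420 × 3959 ≈ 9580 mi, so the target fraction is f = 2300/9580 ≈ 0.240.
Interpolate at f ≈ 0.240 with slerp weights a = sin((1−f)δ)/sin δ ≈ 1.460, b = sin(fδ)/sin δ ≈ 0.831.
p = a·p₁ + b·p₂ ≈ (-0.453, 0.315, -0.834); φ = arcsin(p_z) ≈ -56.51°, λ = atan2(p_y, p_x) ≈ 145.26°.

≈ 56.5°S, 145.3°E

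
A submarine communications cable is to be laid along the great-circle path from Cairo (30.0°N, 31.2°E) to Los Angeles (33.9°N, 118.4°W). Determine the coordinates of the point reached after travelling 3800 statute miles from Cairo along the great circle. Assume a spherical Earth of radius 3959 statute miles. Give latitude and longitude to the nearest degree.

≈ (67°N, 39°W)

Write both endpoints as unit vectors p₁, p₂ with components (cos φ cos λ, cos φ sin λ, sin φ).
The central angle between the endpoints is δ = arccos(p₁·p₂) ≈ 1.919 rad (109.9°). The total great-circle distance is δ·R ≈ 1.919 × 3959 ≈ 7597 mi, so the target fraction is f = 3800/7597 ≈ 0.500.
Interpolate at f ≈ 0.500 with slerp weights a = sin((1−f)δ)/sin δ ≈ 0.871, b = sin(fδ)/sin δ ≈ 0.871.
p = a·p₁ + b·p₂ ≈ (0.301, -0.245, 0.921); φ = arcsin(p_z) ≈ 67.14°, λ = atan2(p_y, p_x) ≈ -39.19°.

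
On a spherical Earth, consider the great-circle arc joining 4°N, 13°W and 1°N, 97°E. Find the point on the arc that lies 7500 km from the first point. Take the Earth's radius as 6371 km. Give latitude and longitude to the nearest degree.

Convert each endpoint to a unit vector on the sphere (x = cos φ cos λ, y = cos φ sin λ, z = sin φ).
The central angle between the endpoints is δ = arccos(p₁·p₂) ≈ 1.918 rad (109.9°). The total great-circle distance is δ·R ≈ 1.918 × 6371 ≈ 12217 km, so the target fraction is f = 7500/12217 ≈ 0.614.
Interpolate at f ≈ 0.614 with slerp weights a = sin((1−f)δ)/sin δ ≈ 0.717, b = sin(fδ)/sin δ ≈ 0.982.
p = a·p₁ + b·p₂ ≈ (0.578, 0.814, 0.067); φ = arcsin(p_z) ≈ 3.85°, λ = atan2(p_y, p_x) ≈ 54.63°.

≈ 4°N, 55°E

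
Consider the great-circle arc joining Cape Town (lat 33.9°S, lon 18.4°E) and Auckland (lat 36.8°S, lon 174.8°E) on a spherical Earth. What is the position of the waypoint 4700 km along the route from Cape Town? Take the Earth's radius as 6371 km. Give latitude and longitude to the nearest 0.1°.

Write both endpoints as unit vectors p₁, p₂ with components (cos φ cos λ, cos φ sin λ, sin φ).
The central angle between the endpoints is δ = arccos(p₁·p₂) ≈ 1.849 rad (106.0°). The total great-circle distance is δ·R ≈ 1.849 × 6371 ≈ 11782 km, so the target fraction is f = 4700/11782 ≈ 0.399.
Interpolate at f ≈ 0.399 with slerp weights a = sin((1−f)δ)/sin δ ≈ 0.932, b = sin(fδ)/sin δ ≈ 0.700.
p = a·p₁ + b·p₂ ≈ (0.176, 0.295, -0.939); φ = arcsin(p_z) ≈ -69.89°, λ = atan2(p_y, p_x) ≈ 59.12°.

≈ lat 69.9°S, lon 59.1°E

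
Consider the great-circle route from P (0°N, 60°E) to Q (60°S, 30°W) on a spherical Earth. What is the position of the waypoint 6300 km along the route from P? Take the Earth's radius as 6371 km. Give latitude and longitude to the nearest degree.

≈ (46°S, 23°E)

From cos δ = sin φ₁ sin φ₂ + cos φ₁ cos φ₂ cos Δλ, the central angle is δ ≈ 1.571 rad (90.0°). The total great-circle distance is δ·R ≈ 1.571 × 6371 ≈ 10008 km, so the target fraction is f = 6300/10008 ≈ 0.630.
Interpolate at f ≈ 0.630 with slerp weights a = sin((1−f)δ)/sin δ ≈ 0.550, b = sin(fδ)/sin δ ≈ 0.835.
p = a·p₁ + b·p₂ ≈ (0.637, 0.267, -0.723); φ = arcsin(p_z) ≈ -46.34°, λ = atan2(p_y, p_x) ≈ 22.77°.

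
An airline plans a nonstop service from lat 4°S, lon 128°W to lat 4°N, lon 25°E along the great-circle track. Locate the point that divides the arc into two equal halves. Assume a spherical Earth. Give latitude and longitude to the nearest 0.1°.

Convert each endpoint to a unit vector on the sphere (x = cos φ cos λ, y = cos φ sin λ, z = sin φ).
The central angle between the endpoints is δ = arccos(p₁·p₂) ≈ 2.672 rad (153.1°).
Interpolate at f = 1/2 with slerp weights a = sin((1−f)δ)/sin δ ≈ 2.147, b = sin(fδ)/sin δ ≈ 2.147.
p = a·p₁ + b·p₂ ≈ (0.623, -0.783, 0.000); φ = arcsin(p_z) ≈ 0.00°, λ = atan2(p_y, p_x) ≈ -51.50°.

≈ lat 0.0°N, lon 51.5°W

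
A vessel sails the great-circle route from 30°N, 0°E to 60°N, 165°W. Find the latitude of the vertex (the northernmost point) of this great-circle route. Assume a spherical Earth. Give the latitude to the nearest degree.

≈ 84°N

The great circle lies in the plane with unit normal n̂ = (p₁ × p₂)/|p₁ × p₂|.
Here n̂_z ≈ -0.112; the vertex latitude is φ_max = arccos|n̂_z| ≈ 83.6°.
Check via Clairaut: cos φ_max = |cos φ₁| · sin C = cos(30.0°)·sin(7.4°) ≈ 0.112, again giving ≈ 83.6°.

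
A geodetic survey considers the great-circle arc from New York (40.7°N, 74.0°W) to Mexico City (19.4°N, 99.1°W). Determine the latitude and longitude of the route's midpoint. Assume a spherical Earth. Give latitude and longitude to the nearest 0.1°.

≈ (30.6°N, 87.9°W)

The haversine formula gives a central angle δ ≈ 0.527 rad (30.2°) between the endpoints.
Interpolate at f = 1/2 with slerp weights a = sin((1−f)δ)/sin δ ≈ 0.518, b = sin(fδ)/sin δ ≈ 0.518.
p = a·p₁ + b·p₂ ≈ (0.031, -0.860, 0.510); φ = arcsin(p_z) ≈ 30.65°, λ = atan2(p_y, p_x) ≈ -87.94°.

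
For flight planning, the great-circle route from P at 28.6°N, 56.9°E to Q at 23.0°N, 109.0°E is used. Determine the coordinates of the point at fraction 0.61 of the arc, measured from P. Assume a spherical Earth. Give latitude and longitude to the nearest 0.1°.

From cos δ = sin φ₁ sin φ₂ + cos φ₁ cos φ₂ cos Δλ, the central angle is δ ≈ 0.818 rad (46.9°).
Interpolate at f = 0.61 with slerp weights a = sin((1−f)δ)/sin δ ≈ 0.430, b = sin(fδ)/sin δ ≈ 0.656.
p = a·p₁ + b·p₂ ≈ (0.010, 0.887, 0.462); φ = arcsin(p_z) ≈ 27.51°, λ = atan2(p_y, p_x) ≈ 89.38°.

≈ 27.5°N, 89.4°E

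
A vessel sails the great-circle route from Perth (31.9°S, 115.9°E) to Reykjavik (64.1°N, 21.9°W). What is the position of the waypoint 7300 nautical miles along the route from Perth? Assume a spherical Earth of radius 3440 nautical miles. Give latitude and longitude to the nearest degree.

Write both endpoints as unit vectors p₁, p₂ with components (cos φ cos λ, cos φ sin λ, sin φ).
The central angle between the endpoints is δ = arccos(p₁·p₂) ≈ 2.419 rad (138.6°). The total great-circle distance is δ·R ≈ 2.419 × 3440 ≈ 8321 nmi, so the target fraction is f = 7300/8321 ≈ 0.877.
Interpolate at f ≈ 0.877 with slerp weights a = sin((1−f)δ)/sin δ ≈ 0.442, b = sin(fδ)/sin δ ≈ 1.288.
p = a·p₁ + b·p₂ ≈ (0.358, 0.128, 0.925); φ = arcsin(p_z) ≈ 67.66°, λ = atan2(p_y, p_x) ≈ 19.67°.

≈ 68°N, 20°E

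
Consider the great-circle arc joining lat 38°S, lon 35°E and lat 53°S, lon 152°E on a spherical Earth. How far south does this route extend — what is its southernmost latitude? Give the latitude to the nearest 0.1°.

≈ 63.9°S

The great circle lies in the plane with unit normal n̂ = (p₁ × p₂)/|p₁ × p₂|.
Here n̂_z ≈ +0.440; the vertex latitude is φ_max = arccos|n̂_z| ≈ 63.9°.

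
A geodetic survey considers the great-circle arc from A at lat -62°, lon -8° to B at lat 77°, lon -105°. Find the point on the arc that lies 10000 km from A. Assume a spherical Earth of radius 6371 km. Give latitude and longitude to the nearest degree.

Write both endpoints as unit vectors p₁, p₂ with components (cos φ cos λ, cos φ sin λ, sin φ).
The central angle between the endpoints is δ = arccos(p₁·p₂) ≈ 2.633 rad (150.8°). The total great-circle distance is δ·R ≈ 2.633 × 6371 ≈ 16772 km, so the target fraction is f = 10000/16772 ≈ 0.596.
Interpolate at f ≈ 0.596 with slerp weights a = sin((1−f)δ)/sin δ ≈ 1.793, b = sin(fδ)/sin δ ≈ 2.052.
p = a·p₁ + b·p₂ ≈ (0.714, -0.563, 0.416); φ = arcsin(p_z) ≈ 24.60°, λ = atan2(p_y, p_x) ≈ -38.25°.

≈ lat 25°, lon -38°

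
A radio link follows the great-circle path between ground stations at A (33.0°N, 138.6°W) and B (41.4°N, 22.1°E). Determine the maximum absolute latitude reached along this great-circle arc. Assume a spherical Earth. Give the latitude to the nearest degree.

The great circle lies in the plane with unit normal n̂ = (p₁ × p₂)/|p₁ × p₂|.
Here n̂_z ≈ +0.214; the vertex latitude is φ_max = arccos|n̂_z| ≈ 77.7°.
Check via Clairaut: cos φ_max = |cos φ₁| · sin C = cos(33.0°)·sin(14.8°) ≈ 0.214, again giving ≈ 77.7°.

≈ 78°N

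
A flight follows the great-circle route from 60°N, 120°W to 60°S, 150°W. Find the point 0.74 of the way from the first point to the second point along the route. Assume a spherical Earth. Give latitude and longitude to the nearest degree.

≈ 29°S, 140°W

The haversine formula gives a central angle δ ≈ 2.134 rad (122.2°) between the endpoints.
Interpolate at f = 0.74 with slerp weights a = sin((1−f)δ)/sin δ ≈ 0.623, b = sin(fδ)/sin δ ≈ 1.182.
p = a·p₁ + b·p₂ ≈ (-0.668, -0.565, -0.485); φ = arcsin(p_z) ≈ -28.99°, λ = atan2(p_y, p_x) ≈ -139.75°.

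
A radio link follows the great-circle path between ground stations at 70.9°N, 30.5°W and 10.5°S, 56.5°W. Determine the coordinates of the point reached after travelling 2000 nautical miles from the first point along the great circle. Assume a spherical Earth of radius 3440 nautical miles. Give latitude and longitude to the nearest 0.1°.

≈ 38.9°N, 48.3°W

From cos δ = sin φ₁ sin φ₂ + cos φ₁ cos φ₂ cos Δλ, the central angle is δ ≈ 1.454 rad (83.3°). The total great-circle distance is δ·R ≈ 1.454 × 3440 ≈ 5000 nmi, so the target fraction is f = 2000/5000 ≈ 0.400.
Interpolate at f ≈ 0.400 with slerp weights a = sin((1−f)δ)/sin δ ≈ 0.771, b = sin(fδ)/sin δ ≈ 0.553.
p = a·p₁ + b·p₂ ≈ (0.517, -0.581, 0.628); φ = arcsin(p_z) ≈ 38.89°, λ = atan2(p_y, p_x) ≈ -48.33°.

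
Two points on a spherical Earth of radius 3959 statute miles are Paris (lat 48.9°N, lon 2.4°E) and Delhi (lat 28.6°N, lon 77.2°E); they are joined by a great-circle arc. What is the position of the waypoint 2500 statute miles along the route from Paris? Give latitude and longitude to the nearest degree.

≈ lat 42°N, lon 54°E

The haversine formula gives a central angle δ ≈ 1.033 rad (59.2°) between the endpoints. The total great-circle distance is δ·R ≈ 1.033 × 3959 ≈ 4091 mi, so the target fraction is f = 2500/4091 ≈ 0.611.
Interpolate at f ≈ 0.611 with slerp weights a = sin((1−f)δ)/sin δ ≈ 0.455, b = sin(fδ)/sin δ ≈ 0.687.
p = a·p₁ + b·p₂ ≈ (0.433, 0.601, 0.672); φ = arcsin(p_z) ≈ 42.23°, λ = atan2(p_y, p_x) ≈ 54.25°.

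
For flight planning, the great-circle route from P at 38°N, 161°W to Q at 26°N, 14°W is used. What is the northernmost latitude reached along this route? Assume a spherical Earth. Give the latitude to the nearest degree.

The great circle lies in the plane with unit normal n̂ = (p₁ × p₂)/|p₁ × p₂|.
Here n̂_z ≈ +0.408; the vertex latitude is φ_max = arccos|n̂_z| ≈ 65.9°.
Check via Clairaut: cos φ_max = |cos φ₁| · sin C = cos(38.0°)·sin(31.2°) ≈ 0.408, again giving ≈ 65.9°.

≈ 66°N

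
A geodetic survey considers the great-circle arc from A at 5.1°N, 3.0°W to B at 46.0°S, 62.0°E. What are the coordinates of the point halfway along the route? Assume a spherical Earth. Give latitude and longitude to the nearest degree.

≈ 24°S, 23°E

The haversine formula gives a central angle δ ≈ 1.340 rad (76.8°) between the endpoints.
Interpolate at f = 1/2 with slerp weights a = sin((1−f)δ)/sin δ ≈ 0.638, b = sin(fδ)/sin δ ≈ 0.638.
p = a·p₁ + b·p₂ ≈ (0.843, 0.358, -0.402); φ = arcsin(p_z) ≈ -23.72°, λ = atan2(p_y, p_x) ≈ 23.02°.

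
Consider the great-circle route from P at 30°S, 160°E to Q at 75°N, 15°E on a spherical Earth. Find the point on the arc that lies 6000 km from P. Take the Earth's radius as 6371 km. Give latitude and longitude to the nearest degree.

≈ 23°N, 150°E

Convert each endpoint to a unit vector on the sphere (x = cos φ cos λ, y = cos φ sin λ, z = sin φ).
The central angle between the endpoints is δ = arccos(p₁·p₂) ≈ 2.300 rad (131.8°). The total great-circle distance is δ·R ≈ 2.300 × 6371 ≈ 14656 km, so the target fraction is f = 6000/14656 ≈ 0.409.
Interpolate at f ≈ 0.409 with slerp weights a = sin((1−f)δ)/sin δ ≈ 1.311, b = sin(fδ)/sin δ ≈ 1.085.
p = a·p₁ + b·p₂ ≈ (-0.796, 0.461, 0.392); φ = arcsin(p_z) ≈ 23.08°, λ = atan2(p_y, p_x) ≈ 149.92°.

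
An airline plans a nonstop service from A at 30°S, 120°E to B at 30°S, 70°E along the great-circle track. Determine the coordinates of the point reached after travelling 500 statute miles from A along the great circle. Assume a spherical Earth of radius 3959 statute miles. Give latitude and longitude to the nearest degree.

≈ 31°S, 112°E

Write both endpoints as unit vectors p₁, p₂ with components (cos φ cos λ, cos φ sin λ, sin φ).
The central angle between the endpoints is δ = arccos(p₁·p₂) ≈ 0.749 rad (42.9°). The total great-circle distance is δ·R ≈ 0.749 × 3959 ≈ 2967 mi, so the target fraction is f = 500/2967 ≈ 0.169.
Interpolate at f ≈ 0.169 with slerp weights a = sin((1−f)δ)/sin δ ≈ 0.857, b = sin(fδ)/sin δ ≈ 0.185.
p = a·p₁ + b·p₂ ≈ (-0.316, 0.793, -0.521); φ = arcsin(p_z) ≈ -31.39°, λ = atan2(p_y, p_x) ≈ 111.74°.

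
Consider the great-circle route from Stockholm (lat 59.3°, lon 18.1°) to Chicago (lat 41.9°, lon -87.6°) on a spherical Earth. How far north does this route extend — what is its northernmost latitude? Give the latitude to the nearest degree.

≈ 65°

The great circle lies in the plane with unit normal n̂ = (p₁ × p₂)/|p₁ × p₂|.
Here n̂_z ≈ -0.415; the vertex latitude is φ_max = arccos|n̂_z| ≈ 65.5°.
Check via Clairaut: cos φ_max = |cos φ₁| · sin C = cos(59.3°)·sin(54.3°) ≈ 0.415, again giving ≈ 65.5°.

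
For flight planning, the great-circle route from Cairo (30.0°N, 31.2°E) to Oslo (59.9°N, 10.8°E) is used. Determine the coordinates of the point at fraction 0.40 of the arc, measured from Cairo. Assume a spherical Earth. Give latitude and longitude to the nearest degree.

≈ 42°N, 26°E

Write both endpoints as unit vectors p₁, p₂ with components (cos φ cos λ, cos φ sin λ, sin φ).
The central angle between the endpoints is δ = arccos(p₁·p₂) ≈ 0.574 rad (32.9°).
Interpolate at f = 0.40 with slerp weights a = sin((1−f)δ)/sin δ ≈ 0.622, b = sin(fδ)/sin δ ≈ 0.419.
p = a·p₁ + b·p₂ ≈ (0.667, 0.318, 0.674); φ = arcsin(p_z) ≈ 42.34°, λ = atan2(p_y, p_x) ≈ 25.51°.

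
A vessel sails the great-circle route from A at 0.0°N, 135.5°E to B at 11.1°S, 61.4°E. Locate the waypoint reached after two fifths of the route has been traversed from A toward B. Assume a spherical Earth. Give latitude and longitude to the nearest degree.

≈ 6°S, 106°E

Write both endpoints as unit vectors p₁, p₂ with components (cos φ cos λ, cos φ sin λ, sin φ).
The central angle between the endpoints is δ = arccos(p₁·p₂) ≈ 1.299 rad (74.4°).
Interpolate at f = 2/5 with slerp weights a = sin((1−f)δ)/sin δ ≈ 0.730, b = sin(fδ)/sin δ ≈ 0.515.
p = a·p₁ + b·p₂ ≈ (-0.278, 0.955, -0.099); φ = arcsin(p_z) ≈ -5.69°, λ = atan2(p_y, p_x) ≈ 106.24°.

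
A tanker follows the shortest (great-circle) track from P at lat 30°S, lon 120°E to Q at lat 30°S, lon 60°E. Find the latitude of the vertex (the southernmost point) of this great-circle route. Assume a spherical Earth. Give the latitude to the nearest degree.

The great circle lies in the plane with unit normal n̂ = (p₁ × p₂)/|p₁ × p₂|.
Here n̂_z ≈ -0.832; the vertex latitude is φ_max = arccos|n̂_z| ≈ 33.7°.
Check via Clairaut: cos φ_max = |cos φ₁| · sin C = cos(30.0°)·sin(106.1°) ≈ 0.832, again giving ≈ 33.7°.

≈ 34°S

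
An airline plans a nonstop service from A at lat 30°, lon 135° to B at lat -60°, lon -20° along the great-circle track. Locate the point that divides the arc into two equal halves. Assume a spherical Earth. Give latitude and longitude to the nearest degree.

Write both endpoints as unit vectors p₁, p₂ with components (cos φ cos λ, cos φ sin λ, sin φ).
The central angle between the endpoints is δ = arccos(p₁·p₂) ≈ 2.542 rad (145.6°).
Interpolate at f = 1/2 with slerp weights a = sin((1−f)δ)/sin δ ≈ 1.693, b = sin(fδ)/sin δ ≈ 1.693.
p = a·p₁ + b·p₂ ≈ (-0.241, 0.747, -0.620); φ = arcsin(p_z) ≈ -38.28°, λ = atan2(p_y, p_x) ≈ 107.90°.

≈ lat -38°, lon 108°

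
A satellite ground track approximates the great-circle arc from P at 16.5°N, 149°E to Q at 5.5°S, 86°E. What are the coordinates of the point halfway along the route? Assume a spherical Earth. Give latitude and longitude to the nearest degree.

Convert each endpoint to a unit vector on the sphere (x = cos φ cos λ, y = cos φ sin λ, z = sin φ).
The central angle between the endpoints is δ = arccos(p₁·p₂) ≈ 1.153 rad (66.0°).
Interpolate at f = 1/2 with slerp weights a = sin((1−f)δ)/sin δ ≈ 0.596, b = sin(fδ)/sin δ ≈ 0.596.
p = a·p₁ + b·p₂ ≈ (-0.449, 0.887, 0.112); φ = arcsin(p_z) ≈ 6.44°, λ = atan2(p_y, p_x) ≈ 116.84°.

≈ 6°N, 117°E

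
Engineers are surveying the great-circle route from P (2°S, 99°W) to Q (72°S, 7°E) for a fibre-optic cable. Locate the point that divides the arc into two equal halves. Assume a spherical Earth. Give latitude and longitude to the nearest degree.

The haversine formula gives a central angle δ ≈ 1.623 rad (93.0°) between the endpoints.
Interpolate at f = 1/2 with slerp weights a = sin((1−f)δ)/sin δ ≈ 0.726, b = sin(fδ)/sin δ ≈ 0.726.
p = a·p₁ + b·p₂ ≈ (0.109, -0.689, -0.716); φ = arcsin(p_z) ≈ -45.73°, λ = atan2(p_y, p_x) ≈ -81.00°.

≈ (46°S, 81°W)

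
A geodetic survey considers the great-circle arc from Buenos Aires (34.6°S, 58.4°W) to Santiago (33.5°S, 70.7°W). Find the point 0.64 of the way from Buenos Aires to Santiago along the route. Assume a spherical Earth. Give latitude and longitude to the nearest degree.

≈ (34°S, 66°W)

From cos δ = sin φ₁ sin φ₂ + cos φ₁ cos φ₂ cos Δλ, the central angle is δ ≈ 0.179 rad (10.2°).
Interpolate at f = 0.64 with slerp weights a = sin((1−f)δ)/sin δ ≈ 0.362, b = sin(fδ)/sin δ ≈ 0.642.
p = a·p₁ + b·p₂ ≈ (0.333, -0.759, -0.560); φ = arcsin(p_z) ≈ -34.04°, λ = atan2(p_y, p_x) ≈ -66.31°.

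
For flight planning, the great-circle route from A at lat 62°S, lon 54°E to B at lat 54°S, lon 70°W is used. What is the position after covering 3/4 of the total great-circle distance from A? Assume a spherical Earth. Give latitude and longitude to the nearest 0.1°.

Convert each endpoint to a unit vector on the sphere (x = cos φ cos λ, y = cos φ sin λ, z = sin φ).
The central angle between the endpoints is δ = arccos(p₁·p₂) ≈ 0.976 rad (55.9°).
Interpolate at f = 3/4 with slerp weights a = sin((1−f)δ)/sin δ ≈ 0.292, b = sin(fδ)/sin δ ≈ 0.807.
p = a·p₁ + b·p₂ ≈ (0.243, -0.335, -0.910); φ = arcsin(p_z) ≈ -65.57°, λ = atan2(p_y, p_x) ≈ -54.07°.

≈ lat 65.6°S, lon 54.1°W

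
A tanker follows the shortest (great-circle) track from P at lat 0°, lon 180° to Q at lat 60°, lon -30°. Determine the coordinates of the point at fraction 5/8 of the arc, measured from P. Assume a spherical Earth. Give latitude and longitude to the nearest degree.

≈ lat 66°, lon -139°

Convert each endpoint to a unit vector on the sphere (x = cos φ cos λ, y = cos φ sin λ, z = sin φ).
The central angle between the endpoints is δ = arccos(p₁·p₂) ≈ 2.019 rad (115.7°).
Interpolate at f = 5/8 with slerp weights a = sin((1−f)δ)/sin δ ≈ 0.762, b = sin(fδ)/sin δ ≈ 1.057.
p = a·p₁ + b·p₂ ≈ (-0.304, -0.264, 0.915); φ = arcsin(p_z) ≈ 66.24°, λ = atan2(p_y, p_x) ≈ -139.03°.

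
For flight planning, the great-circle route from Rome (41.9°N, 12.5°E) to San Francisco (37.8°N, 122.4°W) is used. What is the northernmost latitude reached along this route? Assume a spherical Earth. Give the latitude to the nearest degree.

The great circle lies in the plane with unit normal n̂ = (p₁ × p₂)/|p₁ × p₂|.
Here n̂_z ≈ -0.417; the vertex latitude is φ_max = arccos|n̂_z| ≈ 65.4°.
Check via Clairaut: cos φ_max = |cos φ₁| · sin C = cos(41.9°)·sin(34.0°) ≈ 0.417, again giving ≈ 65.4°.

≈ 65°N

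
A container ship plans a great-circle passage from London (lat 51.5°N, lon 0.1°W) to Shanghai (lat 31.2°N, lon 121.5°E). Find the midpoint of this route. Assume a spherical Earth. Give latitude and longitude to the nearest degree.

Write both endpoints as unit vectors p₁, p₂ with components (cos φ cos λ, cos φ sin λ, sin φ).
The central angle between the endpoints is δ = arccos(p₁·p₂) ≈ 1.444 rad (82.7°).
Interpolate at f = 1/2 with slerp weights a = sin((1−f)δ)/sin δ ≈ 0.666, b = sin(fδ)/sin δ ≈ 0.666.
p = a·p₁ + b·p₂ ≈ (0.117, 0.485, 0.867); φ = arcsin(p_z) ≈ 60.06°, λ = atan2(p_y, p_x) ≈ 76.44°.

≈ lat 60°N, lon 76°E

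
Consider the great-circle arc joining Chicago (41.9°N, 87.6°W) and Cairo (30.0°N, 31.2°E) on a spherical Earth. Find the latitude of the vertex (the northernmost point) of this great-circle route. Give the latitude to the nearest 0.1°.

≈ 55.6°N

The great circle lies in the plane with unit normal n̂ = (p₁ × p₂)/|p₁ × p₂|.
Here n̂_z ≈ +0.565; the vertex latitude is φ_max = arccos|n̂_z| ≈ 55.6°.
Check via Clairaut: cos φ_max = |cos φ₁| · sin C = cos(41.9°)·sin(49.4°) ≈ 0.565, again giving ≈ 55.6°.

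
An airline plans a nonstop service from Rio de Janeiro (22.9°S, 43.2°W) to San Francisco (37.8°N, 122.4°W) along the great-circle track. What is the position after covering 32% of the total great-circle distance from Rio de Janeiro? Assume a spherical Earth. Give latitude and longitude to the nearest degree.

≈ 2°S, 67°W

From cos δ = sin φ₁ sin φ₂ + cos φ₁ cos φ₂ cos Δλ, the central angle is δ ≈ 1.673 rad (95.9°).
Interpolate at f = 0.32 with slerp weights a = sin((1−f)δ)/sin δ ≈ 0.912, b = sin(fδ)/sin δ ≈ 0.513.
p = a·p₁ + b·p₂ ≈ (0.396, -0.918, -0.041); φ = arcsin(p_z) ≈ -2.33°, λ = atan2(p_y, p_x) ≈ -66.68°.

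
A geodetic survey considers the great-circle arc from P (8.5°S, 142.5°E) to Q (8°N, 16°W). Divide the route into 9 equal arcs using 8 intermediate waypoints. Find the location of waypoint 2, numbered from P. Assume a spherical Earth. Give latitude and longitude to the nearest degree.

Convert each endpoint to a unit vector on the sphere (x = cos φ cos λ, y = cos φ sin λ, z = sin φ).
The central angle between the endpoints is δ = arccos(p₁·p₂) ≈ 2.770 rad (158.7°).
Interpolate at f = 2/9 with slerp weights a = sin((1−f)δ)/sin δ ≈ 2.299, b = sin(fδ)/sin δ ≈ 1.591.
p = a·p₁ + b·p₂ ≈ (-0.289, 0.950, -0.118); φ = arcsin(p_z) ≈ -6.80°, λ = atan2(p_y, p_x) ≈ 106.94°.

≈ (7°S, 107°E)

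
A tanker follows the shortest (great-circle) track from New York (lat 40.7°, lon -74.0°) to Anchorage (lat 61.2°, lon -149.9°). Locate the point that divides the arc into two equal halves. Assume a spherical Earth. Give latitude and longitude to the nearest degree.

≈ lat 57°, lon -102°

The haversine formula gives a central angle δ ≈ 0.849 rad (48.7°) between the endpoints.
Interpolate at f = 1/2 with slerp weights a = sin((1−f)δ)/sin δ ≈ 0.549, b = sin(fδ)/sin δ ≈ 0.549.
p = a·p₁ + b·p₂ ≈ (-0.114, -0.532, 0.839); φ = arcsin(p_z) ≈ 57.00°, λ = atan2(p_y, p_x) ≈ -102.09°.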